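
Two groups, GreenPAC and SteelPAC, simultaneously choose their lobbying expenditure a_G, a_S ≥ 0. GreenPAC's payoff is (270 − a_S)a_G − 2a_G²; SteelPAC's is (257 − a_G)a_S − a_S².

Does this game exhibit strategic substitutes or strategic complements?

strategic substitutes

Expanding GreenPAC's payoff: 270a_G − a_Sa_G − 2a_G².
∂π/∂a_G = 270 − a_S − 4a_G = 0, so a_G = 67.5 − 0.25a_S.
The best-response slope da_G/da_S = −0.25 < 0: the reaction function is downward-sloping, so the choices are strategic substitutes.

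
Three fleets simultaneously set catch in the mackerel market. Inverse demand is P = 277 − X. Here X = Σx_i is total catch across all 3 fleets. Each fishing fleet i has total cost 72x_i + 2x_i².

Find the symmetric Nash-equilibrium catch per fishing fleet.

A representative fishing fleet's profit is π_i = x_i(277 − X) − 72x_i − 2x_i², with X = x_i + Σ_{j≠i} x_j.
First-order condition: 205 − 6x_i − Σ_{j≠i} x_j = 0.
In a symmetric equilibrium every fishing fleet chooses the same x, so Σ_{j≠i} x_j = 2x. The condition becomes 205 − 8x = 0, giving x = 205/8 = 25.625.

25.625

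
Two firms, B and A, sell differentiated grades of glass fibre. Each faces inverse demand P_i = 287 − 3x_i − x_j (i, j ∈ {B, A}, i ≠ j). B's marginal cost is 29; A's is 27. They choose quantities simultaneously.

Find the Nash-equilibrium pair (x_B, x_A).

36.8, 37.2

Firm B's profit: π = x_B(287 − 3x_B − x_A) − 29x_B.
∂π/∂x_B = 258 − 6x_B − x_A = 0 ⇒ x_B = 43 − (1/6)x_A.
Similarly x_A = 130/3 − (1/6)x_B.
Substituting the second reaction function into the first: x_B = 43 − (1/6)(130/3 − (1/6)x_B), which gives (35/36)x_B = 322/9 ⇒ x_B = 36.8.
Then x_A = 130/3 − (1/6)·36.8 = 37.2.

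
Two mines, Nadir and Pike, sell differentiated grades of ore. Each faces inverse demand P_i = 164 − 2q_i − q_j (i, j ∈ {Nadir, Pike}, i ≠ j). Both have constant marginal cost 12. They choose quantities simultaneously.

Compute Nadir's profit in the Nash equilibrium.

1848.32

Mine Nadir's profit: π = q_{Nadir}(164 − 2q_{Nadir} − q_{Pike}) − 12q_{Nadir}.
∂π/∂q_{Nadir} = 152 − 4q_{Nadir} − q_{Pike} = 0 ⇒ q_{Nadir} = 38 − 0.25q_{Pike}.
The game is symmetric, so in equilibrium q_{Pike} = q_{Nadir}: the reaction function gives 1.25q_{Nadir} = 38, hence q_{Nadir} = 30.4.
P_{Nadir} = 164 − 2·30.4 − 30.4 = 72.8.
Profit = (72.8 − 12)·30.4 = 1848.32.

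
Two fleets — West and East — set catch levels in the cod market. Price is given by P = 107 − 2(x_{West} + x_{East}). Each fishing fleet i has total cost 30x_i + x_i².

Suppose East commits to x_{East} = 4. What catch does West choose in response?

11.5

Fishing fleet West's profit: π = x_{West}(107 − 2(x_{West} + x_{East})) − 30x_{West} − x_{West}².
∂π/∂x_{West} = 77 − 6x_{West} − 2x_{East} = 0, so x_{West} = 77/6 − (1/3)x_{East}.
At x_{East} = 4: x_{West} = 77/6 − (1/3)·4 = 11.5.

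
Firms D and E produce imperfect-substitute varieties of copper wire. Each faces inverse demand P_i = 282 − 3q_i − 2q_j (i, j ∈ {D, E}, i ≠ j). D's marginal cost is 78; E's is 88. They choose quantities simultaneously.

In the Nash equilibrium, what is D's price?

Firm D's profit: π = q_D(282 − 3q_D − 2q_E) − 78q_D.
∂π/∂q_D = 204 − 6q_D − 2q_E = 0 ⇒ q_D = 34 − (1/3)q_E.
Similarly q_E = 97/3 − (1/3)q_D.
Solving the two reaction functions simultaneously: (1 − (−1/3)(−1/3))q_D = 34 − (1/3)·(97/3), so (8/9)q_D = 209/9 and q_D = 26.125.
Then q_E = 97/3 − (1/3)·26.125 = 23.625.
P_D = 282 − 3·26.125 − 2·23.625 = 156.375.

156.375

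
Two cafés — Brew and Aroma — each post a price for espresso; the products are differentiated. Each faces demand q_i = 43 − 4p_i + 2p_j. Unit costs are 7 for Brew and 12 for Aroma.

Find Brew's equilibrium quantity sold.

22

Brew's profit: π = (p_{Brew} − 7)(43 − 4p_{Brew} + 2p_{Aroma}).
∂π/∂p_{Brew} = 71 − 8p_{Brew} + 2p_{Aroma} = 0 ⇒ p_{Brew} = 8.875 + 0.25p_{Aroma}.
Similarly p_{Aroma} = 11.375 + 0.25p_{Brew}.
Plugging p_{Aroma} into Brew's best response: p_{Brew} = 8.875 + 0.25(11.375 + 0.25p_{Brew}) ⇒ 0.9375p_{Brew} = 375/32, so p_{Brew} = 12.5.
Then p_{Aroma} = 11.375 + 0.25·12.5 = 14.5.
q_{Brew} = 43 − 4·12.5 + 2·14.5 = 22.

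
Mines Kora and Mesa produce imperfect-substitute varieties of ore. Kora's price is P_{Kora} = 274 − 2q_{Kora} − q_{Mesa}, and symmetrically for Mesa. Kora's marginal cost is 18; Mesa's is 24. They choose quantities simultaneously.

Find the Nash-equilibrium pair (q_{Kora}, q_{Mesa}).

Mine Kora's profit: π = q_{Kora}(274 − 2q_{Kora} − q_{Mesa}) − 18q_{Kora}.
∂π/∂q_{Kora} = 256 − 4q_{Kora} − q_{Mesa} = 0 ⇒ q_{Kora} = 64 − 0.25q_{Mesa}.
Similarly q_{Mesa} = 62.5 − 0.25q_{Kora}.
Plugging q_{Mesa} into Kora's best response: q_{Kora} = 64 − 0.25(62.5 − 0.25q_{Kora}) ⇒ 0.9375q_{Kora} = 48.375, so q_{Kora} = 51.6.
Then q_{Mesa} = 62.5 − 0.25·51.6 = 49.6.

51.6, 49.6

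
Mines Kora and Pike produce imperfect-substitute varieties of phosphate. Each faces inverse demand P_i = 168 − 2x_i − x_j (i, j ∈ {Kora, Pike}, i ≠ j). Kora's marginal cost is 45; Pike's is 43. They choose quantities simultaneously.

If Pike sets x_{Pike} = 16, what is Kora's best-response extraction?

26.75

Mine Kora's profit: π = x_{Kora}(168 − 2x_{Kora} − x_{Pike}) − 45x_{Kora}.
∂π/∂x_{Kora} = 123 − 4x_{Kora} − x_{Pike} = 0 ⇒ x_{Kora} = 30.75 − 0.25x_{Pike}.
At x_{Pike} = 16: x_{Kora} = 30.75 − 0.25·16 = 26.75.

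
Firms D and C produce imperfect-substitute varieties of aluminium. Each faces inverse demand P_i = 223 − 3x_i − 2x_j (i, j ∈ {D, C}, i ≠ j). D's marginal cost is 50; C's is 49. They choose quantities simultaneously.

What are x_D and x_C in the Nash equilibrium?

21.5625, 21.8125

Firm D's profit: π = x_D(223 − 3x_D − 2x_C) − 50x_D.
∂π/∂x_D = 173 − 6x_D − 2x_C = 0 ⇒ x_D = 173/6 − (1/3)x_C.
Similarly x_C = 29 − (1/3)x_D.
Plugging x_C into D's best response: x_D = 173/6 − (1/3)(29 − (1/3)x_D) ⇒ (8/9)x_D = 115/6, so x_D = 21.5625.
Then x_C = 29 − (1/3)·21.5625 = 21.8125.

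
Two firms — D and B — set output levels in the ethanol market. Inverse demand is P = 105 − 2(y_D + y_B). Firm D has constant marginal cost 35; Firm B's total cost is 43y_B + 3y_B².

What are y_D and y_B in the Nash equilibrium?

16, 3

Firm D's profit: π = y_D(105 − 2(y_D + y_B)) − 35y_D.
∂π/∂y_D = 70 − 4y_D − 2y_B = 0, so y_D = 17.5 − 0.5y_B.
For B: ∂π/∂y_B = 62 − 10y_B − 2y_D = 0 ⇒ y_B = 6.2 − 0.2y_D.
Substituting the second reaction function into the first: y_D = 17.5 − 0.5(6.2 − 0.2y_D), which gives 0.9y_D = 14.4 ⇒ y_D = 16.
Then y_B = 6.2 − 0.2·16 = 3.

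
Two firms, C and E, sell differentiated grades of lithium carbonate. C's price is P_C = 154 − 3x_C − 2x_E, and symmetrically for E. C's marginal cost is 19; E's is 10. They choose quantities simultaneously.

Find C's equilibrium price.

Firm C's profit: π = x_C(154 − 3x_C − 2x_E) − 19x_C.
∂π/∂x_C = 135 − 6x_C − 2x_E = 0 ⇒ x_C = 22.5 − (1/3)x_E.
Similarly x_E = 24 − (1/3)x_C.
Solving the two reaction functions simultaneously: (1 − (−1/3)(−1/3))x_C = 22.5 − (1/3)·24, so (8/9)x_C = 14.5 and x_C = 16.3125.
Then x_E = 24 − (1/3)·16.3125 = 18.5625.
P_C = 154 − 3·16.3125 − 2·18.5625 = 67.9375.

67.9375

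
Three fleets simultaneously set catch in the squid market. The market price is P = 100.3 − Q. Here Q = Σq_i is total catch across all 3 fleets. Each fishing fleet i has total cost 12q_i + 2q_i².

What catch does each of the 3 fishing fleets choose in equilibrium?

11.0375

A representative fishing fleet's profit is π_i = q_i(100.3 − Q) − 12q_i − 2q_i², with Q = q_i + Σ_{j≠i} q_j.
First-order condition: 88.3 − 6q_i − Σ_{j≠i} q_j = 0.
Imposing symmetry (q_j = q for all j) turns Σ_{j≠i} q_j into 2q, so 88.3 = 8q and q = 11.0375.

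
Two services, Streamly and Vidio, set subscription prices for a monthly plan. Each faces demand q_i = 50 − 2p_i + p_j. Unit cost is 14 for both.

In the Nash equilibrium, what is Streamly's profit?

Streamly's profit: π = (p_{Streamly} − 14)(50 − 2p_{Streamly} + p_{Vidio}).
∂π/∂p_{Streamly} = 78 − 4p_{Streamly} + p_{Vidio} = 0 ⇒ p_{Streamly} = 19.5 + 0.25p_{Vidio}.
Setting p_{Streamly} = p_{Vidio} in the reaction function: p_{Streamly} = 19.5 + 0.25p_{Streamly}, so p_{Streamly} = 19.5 / 0.75 = 26.
q_{Streamly} = 50 − 2·26 + 26 = 24.
Profit = (26 − 14)·24 = 288.

288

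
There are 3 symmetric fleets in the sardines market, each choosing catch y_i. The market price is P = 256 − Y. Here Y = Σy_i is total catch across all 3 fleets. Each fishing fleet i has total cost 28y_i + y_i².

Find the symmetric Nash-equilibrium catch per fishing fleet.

38

A representative fishing fleet's profit is π_i = y_i(256 − Y) − 28y_i − y_i², with Y = y_i + Σ_{j≠i} y_j.
First-order condition: 228 − 4y_i − Σ_{j≠i} y_j = 0.
With identical fishing fleets, set every y_j = y: then 228 − 4y − 2y = 0, i.e. y = 228/6 = 38.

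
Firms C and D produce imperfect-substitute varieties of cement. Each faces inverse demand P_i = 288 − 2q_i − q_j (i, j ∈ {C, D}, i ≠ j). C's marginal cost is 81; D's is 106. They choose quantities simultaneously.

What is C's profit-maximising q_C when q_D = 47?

Firm C's profit: π = q_C(288 − 2q_C − q_D) − 81q_C.
∂π/∂q_C = 207 − 4q_C − q_D = 0 ⇒ q_C = 51.75 − 0.25q_D.
At q_D = 47: q_C = 51.75 − 0.25·47 = 40.

40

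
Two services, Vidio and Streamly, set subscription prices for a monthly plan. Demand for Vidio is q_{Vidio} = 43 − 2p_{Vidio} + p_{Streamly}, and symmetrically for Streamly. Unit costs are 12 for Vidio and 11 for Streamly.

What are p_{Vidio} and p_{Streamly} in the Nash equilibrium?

22.2, 21.8

Vidio's profit: π = (p_{Vidio} − 12)(43 − 2p_{Vidio} + p_{Streamly}).
∂π/∂p_{Vidio} = 67 − 4p_{Vidio} + p_{Streamly} = 0 ⇒ p_{Vidio} = 16.75 + 0.25p_{Streamly}.
Similarly p_{Streamly} = 16.25 + 0.25p_{Vidio}.
Plugging p_{Streamly} into Vidio's best response: p_{Vidio} = 16.75 + 0.25(16.25 + 0.25p_{Vidio}) ⇒ 0.9375p_{Vidio} = 20.8125, so p_{Vidio} = 22.2.
Then p_{Streamly} = 16.25 + 0.25·22.2 = 21.8.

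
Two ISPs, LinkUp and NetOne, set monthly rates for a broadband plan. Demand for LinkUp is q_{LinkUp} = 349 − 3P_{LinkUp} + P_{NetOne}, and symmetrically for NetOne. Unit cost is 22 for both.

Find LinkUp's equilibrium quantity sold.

183

LinkUp's profit: π = (P_{LinkUp} − 22)(349 − 3P_{LinkUp} + P_{NetOne}).
∂π/∂P_{LinkUp} = 415 − 6P_{LinkUp} + P_{NetOne} = 0 ⇒ P_{LinkUp} = 415/6 + (1/6)P_{NetOne}.
By symmetry P_{NetOne} = P_{LinkUp}; substituting into the reaction function, (5/6)P_{LinkUp} = 415/6 and P_{LinkUp} = 83.
q_{LinkUp} = 349 − 3·83 + 83 = 183.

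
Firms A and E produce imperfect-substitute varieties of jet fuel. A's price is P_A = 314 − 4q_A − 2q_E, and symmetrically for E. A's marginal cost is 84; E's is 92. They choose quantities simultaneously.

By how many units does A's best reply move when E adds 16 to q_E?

-4

Firm A's profit: π = q_A(314 − 4q_A − 2q_E) − 84q_A.
∂π/∂q_A = 230 − 8q_A − 2q_E = 0 ⇒ q_A = 28.75 − 0.25q_E.
The reaction-function slope is −0.25, so a 16-unit rise in q_E moves q_A by −0.25 × 16 = −4. A's best response falls — the actions are strategic substitutes.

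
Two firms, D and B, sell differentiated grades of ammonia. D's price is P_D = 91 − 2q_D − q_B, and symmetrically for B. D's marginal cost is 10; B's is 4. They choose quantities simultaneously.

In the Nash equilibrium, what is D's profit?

Firm D's profit: π = q_D(91 − 2q_D − q_B) − 10q_D.
∂π/∂q_D = 81 − 4q_D − q_B = 0 ⇒ q_D = 20.25 − 0.25q_B.
Similarly q_B = 21.75 − 0.25q_D.
Plugging q_B into D's best response: q_D = 20.25 − 0.25(21.75 − 0.25q_D) ⇒ 0.9375q_D = 14.8125, so q_D = 15.8.
Then q_B = 21.75 − 0.25·15.8 = 17.8.
P_D = 91 − 2·15.8 − 17.8 = 41.6.
Profit = (41.6 − 10)·15.8 = 499.28.

499.28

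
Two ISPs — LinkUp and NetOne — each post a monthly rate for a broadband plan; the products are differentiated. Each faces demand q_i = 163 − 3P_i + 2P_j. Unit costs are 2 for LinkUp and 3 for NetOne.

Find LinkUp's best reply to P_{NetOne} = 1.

28.5

LinkUp's profit: π = (P_{LinkUp} − 2)(163 − 3P_{LinkUp} + 2P_{NetOne}).
∂π/∂P_{LinkUp} = 169 − 6P_{LinkUp} + 2P_{NetOne} = 0 ⇒ P_{LinkUp} = 169/6 + (1/3)P_{NetOne}.
At P_{NetOne} = 1: P_{LinkUp} = 169/6 + (1/3)·1 = 28.5.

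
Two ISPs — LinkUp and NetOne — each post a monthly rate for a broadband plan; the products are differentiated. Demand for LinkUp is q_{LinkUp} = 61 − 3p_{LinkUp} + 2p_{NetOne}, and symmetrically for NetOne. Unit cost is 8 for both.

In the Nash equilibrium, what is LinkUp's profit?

LinkUp's profit: π = (p_{LinkUp} − 8)(61 − 3p_{LinkUp} + 2p_{NetOne}).
∂π/∂p_{LinkUp} = 85 − 6p_{LinkUp} + 2p_{NetOne} = 0 ⇒ p_{LinkUp} = 85/6 + (1/3)p_{NetOne}.
Setting p_{LinkUp} = p_{NetOne} in the reaction function: p_{LinkUp} = 85/6 + (1/3)p_{LinkUp}, so p_{LinkUp} = (85/6) / (2/3) = 21.25.
q_{LinkUp} = 61 − 3·21.25 + 2·21.25 = 39.75.
Profit = (21.25 − 8)·39.75 = 526.6875.

526.6875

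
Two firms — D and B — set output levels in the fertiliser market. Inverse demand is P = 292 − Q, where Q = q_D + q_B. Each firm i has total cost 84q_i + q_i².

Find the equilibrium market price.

208.8

Firm D's profit: π = q_D(292 − (q_D + q_B)) − 84q_D − q_D².
∂π/∂q_D = 208 − 4q_D − q_B = 0, so q_D = 52 − 0.25q_B.
The game is symmetric, so in equilibrium q_B = q_D: the reaction function gives 1.25q_D = 52, hence q_D = 41.6.
Equilibrium price: P = 292 − 83.2 = 208.8.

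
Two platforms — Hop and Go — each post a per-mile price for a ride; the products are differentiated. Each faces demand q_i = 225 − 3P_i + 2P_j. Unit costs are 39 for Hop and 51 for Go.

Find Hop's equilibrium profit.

7129.6875

Hop's profit: π = (P_{Hop} − 39)(225 − 3P_{Hop} + 2P_{Go}).
∂π/∂P_{Hop} = 342 − 6P_{Hop} + 2P_{Go} = 0 ⇒ P_{Hop} = 57 + (1/3)P_{Go}.
Similarly P_{Go} = 63 + (1/3)P_{Hop}.
Substituting the second reaction function into the first: P_{Hop} = 57 + (1/3)(63 + (1/3)P_{Hop}), which gives (8/9)P_{Hop} = 78 ⇒ P_{Hop} = 87.75.
Then P_{Go} = 63 + (1/3)·87.75 = 92.25.
q_{Hop} = 225 − 3·87.75 + 2·92.25 = 146.25.
Profit = (87.75 − 39)·146.25 = 7129.6875.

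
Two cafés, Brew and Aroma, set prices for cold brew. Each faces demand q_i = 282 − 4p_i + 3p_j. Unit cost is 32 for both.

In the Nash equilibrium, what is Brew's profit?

Brew's profit: π = (p_{Brew} − 32)(282 − 4p_{Brew} + 3p_{Aroma}).
∂π/∂p_{Brew} = 410 − 8p_{Brew} + 3p_{Aroma} = 0 ⇒ p_{Brew} = 51.25 + 0.375p_{Aroma}.
By symmetry p_{Aroma} = p_{Brew}; substituting into the reaction function, 0.625p_{Brew} = 51.25 and p_{Brew} = 82.
q_{Brew} = 282 − 4·82 + 3·82 = 200.
Profit = (82 − 32)·200 = 10000.

10000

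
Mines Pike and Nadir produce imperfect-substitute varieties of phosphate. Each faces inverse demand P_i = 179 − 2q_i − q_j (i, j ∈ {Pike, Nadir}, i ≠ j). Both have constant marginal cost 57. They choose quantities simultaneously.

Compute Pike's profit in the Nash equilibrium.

1190.72

Mine Pike's profit: π = q_{Pike}(179 − 2q_{Pike} − q_{Nadir}) − 57q_{Pike}.
∂π/∂q_{Pike} = 122 − 4q_{Pike} − q_{Nadir} = 0 ⇒ q_{Pike} = 30.5 − 0.25q_{Nadir}.
The game is symmetric, so in equilibrium q_{Nadir} = q_{Pike}: the reaction function gives 1.25q_{Pike} = 30.5, hence q_{Pike} = 24.4.
P_{Pike} = 179 − 2·24.4 − 24.4 = 105.8.
Profit = (105.8 − 57)·24.4 = 1190.72.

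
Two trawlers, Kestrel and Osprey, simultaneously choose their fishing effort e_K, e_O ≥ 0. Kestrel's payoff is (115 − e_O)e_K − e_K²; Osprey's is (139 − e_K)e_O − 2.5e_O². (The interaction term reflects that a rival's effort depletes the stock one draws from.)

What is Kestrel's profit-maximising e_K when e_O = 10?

52.5

Expanding Kestrel's payoff: 115e_K − e_Oe_K − e_K².
∂π/∂e_K = 115 − e_O − 2e_K = 0, so e_K = 57.5 − 0.5e_O.
At e_O = 10: e_K = 57.5 − 0.5·10 = 52.5.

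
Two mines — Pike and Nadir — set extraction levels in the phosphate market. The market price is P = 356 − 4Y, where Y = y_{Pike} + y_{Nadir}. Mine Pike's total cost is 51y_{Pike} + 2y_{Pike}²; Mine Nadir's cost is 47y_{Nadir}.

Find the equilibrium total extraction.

46.15

Mine Pike's profit: π = y_{Pike}(356 − 4(y_{Pike} + y_{Nadir})) − 51y_{Pike} − 2y_{Pike}².
∂π/∂y_{Pike} = 305 − 12y_{Pike} − 4y_{Nadir} = 0, so y_{Pike} = 305/12 − (1/3)y_{Nadir}.
For Nadir: ∂π/∂y_{Nadir} = 309 − 8y_{Nadir} − 4y_{Pike} = 0 ⇒ y_{Nadir} = 38.625 − 0.5y_{Pike}.
Substituting the second reaction function into the first: y_{Pike} = 305/12 − (1/3)(38.625 − 0.5y_{Pike}), which gives (5/6)y_{Pike} = 301/24 ⇒ y_{Pike} = 15.05.
Then y_{Nadir} = 38.625 − 0.5·15.05 = 31.1.
Total extraction: 15.05 + 31.1 = 46.15.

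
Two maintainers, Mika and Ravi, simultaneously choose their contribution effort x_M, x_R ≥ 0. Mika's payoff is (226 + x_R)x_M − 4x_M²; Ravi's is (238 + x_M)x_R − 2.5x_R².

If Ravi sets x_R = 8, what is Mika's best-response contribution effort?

29.25

Expanding Mika's payoff: 226x_M + x_Rx_M − 4x_M².
∂π/∂x_M = 226 + x_R − 8x_M = 0, so x_M = 28.25 + 0.125x_R.
At x_R = 8: x_M = 28.25 + 0.125·8 = 29.25.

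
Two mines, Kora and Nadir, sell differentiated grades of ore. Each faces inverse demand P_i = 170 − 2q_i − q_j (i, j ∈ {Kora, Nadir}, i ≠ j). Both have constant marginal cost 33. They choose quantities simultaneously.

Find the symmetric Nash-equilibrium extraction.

27.4

Mine Kora's profit: π = q_{Kora}(170 − 2q_{Kora} − q_{Nadir}) − 33q_{Kora}.
∂π/∂q_{Kora} = 137 − 4q_{Kora} − q_{Nadir} = 0 ⇒ q_{Kora} = 34.25 − 0.25q_{Nadir}.
The game is symmetric, so in equilibrium q_{Nadir} = q_{Kora}: the reaction function gives 1.25q_{Kora} = 34.25, hence q_{Kora} = 27.4.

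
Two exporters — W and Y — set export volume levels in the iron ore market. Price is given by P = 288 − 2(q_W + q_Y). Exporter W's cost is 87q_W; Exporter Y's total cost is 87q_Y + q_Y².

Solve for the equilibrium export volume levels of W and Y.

40.2, 20.1

Exporter W's profit: π = q_W(288 − 2(q_W + q_Y)) − 87q_W.
∂π/∂q_W = 201 − 4q_W − 2q_Y = 0, so q_W = 50.25 − 0.5q_Y.
For Y: ∂π/∂q_Y = 201 − 6q_Y − 2q_W = 0 ⇒ q_Y = 33.5 − (1/3)q_W.
Solving the two reaction functions simultaneously: (1 − (−0.5)(−1/3))q_W = 50.25 − 0.5·33.5, so (5/6)q_W = 33.5 and q_W = 40.2.
Then q_Y = 33.5 − (1/3)·40.2 = 20.1.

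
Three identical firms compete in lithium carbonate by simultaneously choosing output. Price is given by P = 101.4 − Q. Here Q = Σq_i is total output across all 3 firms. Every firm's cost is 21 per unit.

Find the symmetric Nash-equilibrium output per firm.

20.1

A representative firm's profit is π_i = q_i(101.4 − Q) − 21q_i, with Q = q_i + Σ_{j≠i} q_j.
First-order condition: 80.4 − 2q_i − Σ_{j≠i} q_j = 0.
With identical firms, set every q_j = q: then 80.4 − 2q − 2q = 0, i.e. q = 80.4/4 = 20.1.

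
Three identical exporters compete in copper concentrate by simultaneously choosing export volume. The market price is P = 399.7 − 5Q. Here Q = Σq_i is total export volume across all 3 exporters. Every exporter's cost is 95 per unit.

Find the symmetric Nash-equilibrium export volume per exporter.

15.235

A representative exporter's profit is π_i = q_i(399.7 − 5Q) − 95q_i, with Q = q_i + Σ_{j≠i} q_j.
First-order condition: 304.7 − 10q_i − 5Σ_{j≠i} q_j = 0.
With identical exporters, set every q_j = q: then 304.7 − 10q − 10q = 0, i.e. q = 304.7/20 = 15.235.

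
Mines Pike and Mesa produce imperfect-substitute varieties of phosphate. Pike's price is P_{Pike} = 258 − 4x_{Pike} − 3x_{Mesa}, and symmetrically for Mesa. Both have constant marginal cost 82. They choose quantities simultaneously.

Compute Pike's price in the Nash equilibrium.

Mine Pike's profit: π = x_{Pike}(258 − 4x_{Pike} − 3x_{Mesa}) − 82x_{Pike}.
∂π/∂x_{Pike} = 176 − 8x_{Pike} − 3x_{Mesa} = 0 ⇒ x_{Pike} = 22 − 0.375x_{Mesa}.
Setting x_{Pike} = x_{Mesa} in the reaction function: x_{Pike} = 22 − 0.375x_{Pike}, so x_{Pike} = 22 / 1.375 = 16.
P_{Pike} = 258 − 4·16 − 3·16 = 146.

146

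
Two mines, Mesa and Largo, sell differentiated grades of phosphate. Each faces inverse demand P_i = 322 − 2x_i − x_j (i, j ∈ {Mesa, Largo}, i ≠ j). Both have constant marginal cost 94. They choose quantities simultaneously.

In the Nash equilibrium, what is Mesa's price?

Mine Mesa's profit: π = x_{Mesa}(322 − 2x_{Mesa} − x_{Largo}) − 94x_{Mesa}.
∂π/∂x_{Mesa} = 228 − 4x_{Mesa} − x_{Largo} = 0 ⇒ x_{Mesa} = 57 − 0.25x_{Largo}.
By symmetry x_{Largo} = x_{Mesa}; substituting into the reaction function, 1.25x_{Mesa} = 57 and x_{Mesa} = 45.6.
P_{Mesa} = 322 − 2·45.6 − 45.6 = 185.2.

185.2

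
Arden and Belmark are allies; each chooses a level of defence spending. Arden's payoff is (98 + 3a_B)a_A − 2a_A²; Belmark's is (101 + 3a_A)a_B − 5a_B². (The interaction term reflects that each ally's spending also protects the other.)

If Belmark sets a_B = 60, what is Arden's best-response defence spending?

Expanding Arden's payoff: 98a_A + 3a_Ba_A − 2a_A².
∂π/∂a_A = 98 + 3a_B − 4a_A = 0, so a_A = 24.5 + 0.75a_B.
At a_B = 60: a_A = 24.5 + 0.75·60 = 69.5.

69.5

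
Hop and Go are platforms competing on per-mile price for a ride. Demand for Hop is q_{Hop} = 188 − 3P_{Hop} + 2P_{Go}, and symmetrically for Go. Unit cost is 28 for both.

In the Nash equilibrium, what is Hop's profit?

Hop's profit: π = (P_{Hop} − 28)(188 − 3P_{Hop} + 2P_{Go}).
∂π/∂P_{Hop} = 272 − 6P_{Hop} + 2P_{Go} = 0 ⇒ P_{Hop} = 136/3 + (1/3)P_{Go}.
By symmetry P_{Go} = P_{Hop}; substituting into the reaction function, (2/3)P_{Hop} = 136/3 and P_{Hop} = 68.
q_{Hop} = 188 − 3·68 + 2·68 = 120.
Profit = (68 − 28)·120 = 4800.

4800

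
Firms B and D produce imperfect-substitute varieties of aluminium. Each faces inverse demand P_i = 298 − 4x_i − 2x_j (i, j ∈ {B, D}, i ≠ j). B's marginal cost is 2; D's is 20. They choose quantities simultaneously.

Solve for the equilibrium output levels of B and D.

30.2, 27.2

Firm B's profit: π = x_B(298 − 4x_B − 2x_D) − 2x_B.
∂π/∂x_B = 296 − 8x_B − 2x_D = 0 ⇒ x_B = 37 − 0.25x_D.
Similarly x_D = 34.75 − 0.25x_B.
Plugging x_D into B's best response: x_B = 37 − 0.25(34.75 − 0.25x_B) ⇒ 0.9375x_B = 28.3125, so x_B = 30.2.
Then x_D = 34.75 − 0.25·30.2 = 27.2.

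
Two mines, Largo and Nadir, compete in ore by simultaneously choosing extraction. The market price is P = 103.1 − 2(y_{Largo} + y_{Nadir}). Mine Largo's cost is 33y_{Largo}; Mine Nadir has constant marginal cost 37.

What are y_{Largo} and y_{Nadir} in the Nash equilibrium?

12.35, 10.35

Mine Largo's profit: π = y_{Largo}(103.1 − 2(y_{Largo} + y_{Nadir})) − 33y_{Largo}.
∂π/∂y_{Largo} = 70.1 − 4y_{Largo} − 2y_{Nadir} = 0, so y_{Largo} = 17.525 − 0.5y_{Nadir}.
By the same steps for Nadir: y_{Nadir} = 16.525 − 0.5y_{Largo}.
Substituting the second reaction function into the first: y_{Largo} = 17.525 − 0.5(16.525 − 0.5y_{Largo}), which gives 0.75y_{Largo} = 9.2625 ⇒ y_{Largo} = 12.35.
Then y_{Nadir} = 16.525 − 0.5·12.35 = 10.35.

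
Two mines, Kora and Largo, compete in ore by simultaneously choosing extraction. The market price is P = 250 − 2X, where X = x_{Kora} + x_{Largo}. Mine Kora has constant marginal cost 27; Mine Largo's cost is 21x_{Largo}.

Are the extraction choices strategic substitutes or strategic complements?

strategic substitutes

Mine Kora's profit: π = x_{Kora}(250 − 2(x_{Kora} + x_{Largo})) − 27x_{Kora}.
∂π/∂x_{Kora} = 223 − 4x_{Kora} − 2x_{Largo} = 0, so x_{Kora} = 55.75 − 0.5x_{Largo}.
The best-response slope dx_{Kora}/dx_{Largo} = −0.5 < 0: the reaction function is downward-sloping, so the choices are strategic substitutes.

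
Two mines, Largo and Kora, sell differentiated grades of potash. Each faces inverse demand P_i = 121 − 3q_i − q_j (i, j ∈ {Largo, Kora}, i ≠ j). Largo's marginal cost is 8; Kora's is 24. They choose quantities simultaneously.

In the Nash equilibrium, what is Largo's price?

Mine Largo's profit: π = q_{Largo}(121 − 3q_{Largo} − q_{Kora}) − 8q_{Largo}.
∂π/∂q_{Largo} = 113 − 6q_{Largo} − q_{Kora} = 0 ⇒ q_{Largo} = 113/6 − (1/6)q_{Kora}.
Similarly q_{Kora} = 97/6 − (1/6)q_{Largo}.
Substituting the second reaction function into the first: q_{Largo} = 113/6 − (1/6)(97/6 − (1/6)q_{Largo}), which gives (35/36)q_{Largo} = 581/36 ⇒ q_{Largo} = 16.6.
Then q_{Kora} = 97/6 − (1/6)·16.6 = 13.4.
P_{Largo} = 121 − 3·16.6 − 13.4 = 57.8.

57.8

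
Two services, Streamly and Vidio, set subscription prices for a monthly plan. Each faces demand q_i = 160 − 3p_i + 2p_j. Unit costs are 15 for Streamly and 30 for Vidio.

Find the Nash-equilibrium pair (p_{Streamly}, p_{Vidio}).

54.0625, 59.6875

Streamly's profit: π = (p_{Streamly} − 15)(160 − 3p_{Streamly} + 2p_{Vidio}).
∂π/∂p_{Streamly} = 205 − 6p_{Streamly} + 2p_{Vidio} = 0 ⇒ p_{Streamly} = 205/6 + (1/3)p_{Vidio}.
Similarly p_{Vidio} = 125/3 + (1/3)p_{Streamly}.
Substituting the second reaction function into the first: p_{Streamly} = 205/6 + (1/3)(125/3 + (1/3)p_{Streamly}), which gives (8/9)p_{Streamly} = 865/18 ⇒ p_{Streamly} = 54.0625.
Then p_{Vidio} = 125/3 + (1/3)·54.0625 = 59.6875.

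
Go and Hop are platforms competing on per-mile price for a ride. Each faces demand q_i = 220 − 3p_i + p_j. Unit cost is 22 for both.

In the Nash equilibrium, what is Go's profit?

3717.12

Go's profit: π = (p_{Go} − 22)(220 − 3p_{Go} + p_{Hop}).
∂π/∂p_{Go} = 286 − 6p_{Go} + p_{Hop} = 0 ⇒ p_{Go} = 143/3 + (1/6)p_{Hop}.
Setting p_{Go} = p_{Hop} in the reaction function: p_{Go} = 143/3 + (1/6)p_{Go}, so p_{Go} = (143/3) / (5/6) = 57.2.
q_{Go} = 220 − 3·57.2 + 57.2 = 105.6.
Profit = (57.2 − 22)·105.6 = 3717.12.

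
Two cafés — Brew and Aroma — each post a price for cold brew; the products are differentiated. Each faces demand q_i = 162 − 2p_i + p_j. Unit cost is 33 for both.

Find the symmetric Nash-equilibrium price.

76

Brew's profit: π = (p_{Brew} − 33)(162 − 2p_{Brew} + p_{Aroma}).
∂π/∂p_{Brew} = 228 − 4p_{Brew} + p_{Aroma} = 0 ⇒ p_{Brew} = 57 + 0.25p_{Aroma}.
Setting p_{Brew} = p_{Aroma} in the reaction function: p_{Brew} = 57 + 0.25p_{Brew}, so p_{Brew} = 57 / 0.75 = 76.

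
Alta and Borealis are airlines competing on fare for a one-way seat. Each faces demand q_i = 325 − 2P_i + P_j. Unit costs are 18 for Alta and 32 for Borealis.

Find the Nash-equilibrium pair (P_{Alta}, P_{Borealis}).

122.2, 127.8

Alta's profit: π = (P_{Alta} − 18)(325 − 2P_{Alta} + P_{Borealis}).
∂π/∂P_{Alta} = 361 − 4P_{Alta} + P_{Borealis} = 0 ⇒ P_{Alta} = 90.25 + 0.25P_{Borealis}.
Similarly P_{Borealis} = 97.25 + 0.25P_{Alta}.
Solving the two reaction functions simultaneously: (1 − (0.25)(0.25))P_{Alta} = 90.25 + 0.25·97.25, so 0.9375P_{Alta} = 114.5625 and P_{Alta} = 122.2.
Then P_{Borealis} = 97.25 + 0.25·122.2 = 127.8.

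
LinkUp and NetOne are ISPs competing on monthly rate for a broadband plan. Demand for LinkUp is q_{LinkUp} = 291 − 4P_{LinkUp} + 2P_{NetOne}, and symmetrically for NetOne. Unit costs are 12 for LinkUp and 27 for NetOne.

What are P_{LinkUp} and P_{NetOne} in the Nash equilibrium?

58.5, 64.5

LinkUp's profit: π = (P_{LinkUp} − 12)(291 − 4P_{LinkUp} + 2P_{NetOne}).
∂π/∂P_{LinkUp} = 339 − 8P_{LinkUp} + 2P_{NetOne} = 0 ⇒ P_{LinkUp} = 42.375 + 0.25P_{NetOne}.
Similarly P_{NetOne} = 49.875 + 0.25P_{LinkUp}.
Solving the two reaction functions simultaneously: (1 − (0.25)(0.25))P_{LinkUp} = 42.375 + 0.25·49.875, so 0.9375P_{LinkUp} = 1755/32 and P_{LinkUp} = 58.5.
Then P_{NetOne} = 49.875 + 0.25·58.5 = 64.5.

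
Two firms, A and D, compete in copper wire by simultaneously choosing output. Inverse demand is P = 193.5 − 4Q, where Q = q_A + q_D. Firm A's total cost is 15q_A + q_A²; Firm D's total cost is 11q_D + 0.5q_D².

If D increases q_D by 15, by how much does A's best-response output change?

Firm A's profit: π = q_A(193.5 − 4(q_A + q_D)) − 15q_A − q_A².
∂π/∂q_A = 178.5 − 10q_A − 4q_D = 0, so q_A = 17.85 − 0.4q_D.
The reaction-function slope is −0.4, so a 15-unit rise in q_D moves q_A by −0.4 × 15 = −6. A's best response falls — the actions are strategic substitutes.

-6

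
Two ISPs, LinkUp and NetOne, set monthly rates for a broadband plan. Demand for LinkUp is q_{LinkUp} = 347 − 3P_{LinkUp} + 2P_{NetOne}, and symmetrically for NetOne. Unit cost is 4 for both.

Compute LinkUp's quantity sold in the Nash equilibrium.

LinkUp's profit: π = (P_{LinkUp} − 4)(347 − 3P_{LinkUp} + 2P_{NetOne}).
∂π/∂P_{LinkUp} = 359 − 6P_{LinkUp} + 2P_{NetOne} = 0 ⇒ P_{LinkUp} = 359/6 + (1/3)P_{NetOne}.
By symmetry P_{NetOne} = P_{LinkUp}; substituting into the reaction function, (2/3)P_{LinkUp} = 359/6 and P_{LinkUp} = 89.75.
q_{LinkUp} = 347 − 3·89.75 + 2·89.75 = 257.25.

257.25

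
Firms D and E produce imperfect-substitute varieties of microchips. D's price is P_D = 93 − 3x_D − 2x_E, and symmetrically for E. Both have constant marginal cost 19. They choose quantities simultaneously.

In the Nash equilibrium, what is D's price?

Firm D's profit: π = x_D(93 − 3x_D − 2x_E) − 19x_D.
∂π/∂x_D = 74 − 6x_D − 2x_E = 0 ⇒ x_D = 37/3 − (1/3)x_E.
Setting x_D = x_E in the reaction function: x_D = 37/3 − (1/3)x_D, so x_D = (37/3) / (4/3) = 9.25.
P_D = 93 − 3·9.25 − 2·9.25 = 46.75.

46.75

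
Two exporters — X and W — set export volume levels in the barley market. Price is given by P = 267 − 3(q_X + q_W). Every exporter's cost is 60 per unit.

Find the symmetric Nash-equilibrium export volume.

23

Exporter X's profit: π = q_X(267 − 3(q_X + q_W)) − 60q_X.
∂π/∂q_X = 207 − 6q_X − 3q_W = 0, so q_X = 34.5 − 0.5q_W.
Setting q_X = q_W in the reaction function: q_X = 34.5 − 0.5q_X, so q_X = 34.5 / 1.5 = 23.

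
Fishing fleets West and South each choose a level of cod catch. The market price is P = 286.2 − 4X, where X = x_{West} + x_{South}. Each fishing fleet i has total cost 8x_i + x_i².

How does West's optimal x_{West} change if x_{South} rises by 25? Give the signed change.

Fishing fleet West's profit: π = x_{West}(286.2 − 4(x_{West} + x_{South})) − 8x_{West} − x_{West}².
∂π/∂x_{West} = 278.2 − 10x_{West} − 4x_{South} = 0, so x_{West} = 27.82 − 0.4x_{South}.
The reaction-function slope is −0.4, so a 25-unit rise in x_{South} moves x_{West} by −0.4 × 25 = −10. West's best response falls — the actions are strategic substitutes.

-10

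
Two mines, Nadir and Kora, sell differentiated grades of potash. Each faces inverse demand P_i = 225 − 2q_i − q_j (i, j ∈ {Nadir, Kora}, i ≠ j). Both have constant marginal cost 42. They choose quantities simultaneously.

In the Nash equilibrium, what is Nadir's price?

Mine Nadir's profit: π = q_{Nadir}(225 − 2q_{Nadir} − q_{Kora}) − 42q_{Nadir}.
∂π/∂q_{Nadir} = 183 − 4q_{Nadir} − q_{Kora} = 0 ⇒ q_{Nadir} = 45.75 − 0.25q_{Kora}.
Setting q_{Nadir} = q_{Kora} in the reaction function: q_{Nadir} = 45.75 − 0.25q_{Nadir}, so q_{Nadir} = 45.75 / 1.25 = 36.6.
P_{Nadir} = 225 − 2·36.6 − 36.6 = 115.2.

115.2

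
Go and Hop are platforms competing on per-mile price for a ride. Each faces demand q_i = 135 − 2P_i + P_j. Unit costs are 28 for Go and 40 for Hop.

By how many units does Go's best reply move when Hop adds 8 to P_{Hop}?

2

Go's profit: π = (P_{Go} − 28)(135 − 2P_{Go} + P_{Hop}).
∂π/∂P_{Go} = 191 − 4P_{Go} + P_{Hop} = 0 ⇒ P_{Go} = 47.75 + 0.25P_{Hop}.
The reaction-function slope is 0.25, so an 8-unit rise in P_{Hop} moves P_{Go} by 0.25 × 8 = 2. Go's best response rises — the actions are strategic complements.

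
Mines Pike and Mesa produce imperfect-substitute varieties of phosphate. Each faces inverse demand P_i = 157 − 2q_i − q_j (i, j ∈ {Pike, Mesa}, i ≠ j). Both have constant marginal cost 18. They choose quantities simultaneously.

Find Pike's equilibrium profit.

Mine Pike's profit: π = q_{Pike}(157 − 2q_{Pike} − q_{Mesa}) − 18q_{Pike}.
∂π/∂q_{Pike} = 139 − 4q_{Pike} − q_{Mesa} = 0 ⇒ q_{Pike} = 34.75 − 0.25q_{Mesa}.
By symmetry q_{Mesa} = q_{Pike}; substituting into the reaction function, 1.25q_{Pike} = 34.75 and q_{Pike} = 27.8.
P_{Pike} = 157 − 2·27.8 − 27.8 = 73.6.
Profit = (73.6 − 18)·27.8 = 1545.68.

1545.68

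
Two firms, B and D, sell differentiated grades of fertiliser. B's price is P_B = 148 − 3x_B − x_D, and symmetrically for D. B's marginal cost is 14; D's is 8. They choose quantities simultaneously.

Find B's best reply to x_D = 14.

Firm B's profit: π = x_B(148 − 3x_B − x_D) − 14x_B.
∂π/∂x_B = 134 − 6x_B − x_D = 0 ⇒ x_B = 67/3 − (1/6)x_D.
At x_D = 14: x_B = 67/3 − (1/6)·14 = 20.

20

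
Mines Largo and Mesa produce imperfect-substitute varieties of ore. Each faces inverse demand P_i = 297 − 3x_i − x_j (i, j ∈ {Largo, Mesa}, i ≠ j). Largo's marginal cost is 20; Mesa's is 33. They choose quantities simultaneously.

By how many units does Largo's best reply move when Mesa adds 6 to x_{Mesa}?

Mine Largo's profit: π = x_{Largo}(297 − 3x_{Largo} − x_{Mesa}) − 20x_{Largo}.
∂π/∂x_{Largo} = 277 − 6x_{Largo} − x_{Mesa} = 0 ⇒ x_{Largo} = 277/6 − (1/6)x_{Mesa}.
The reaction-function slope is −1/6, so a 6-unit rise in x_{Mesa} moves x_{Largo} by −1/6 × 6 = −1. Largo's best response falls — the actions are strategic substitutes.

-1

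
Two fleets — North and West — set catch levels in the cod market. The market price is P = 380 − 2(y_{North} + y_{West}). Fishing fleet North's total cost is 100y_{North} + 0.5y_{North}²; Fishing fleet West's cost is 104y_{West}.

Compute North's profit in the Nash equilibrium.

Fishing fleet North's profit: π = y_{North}(380 − 2(y_{North} + y_{West})) − 100y_{North} − 0.5y_{North}².
∂π/∂y_{North} = 280 − 5y_{North} − 2y_{West} = 0, so y_{North} = 56 − 0.4y_{West}.
For West: ∂π/∂y_{West} = 276 − 4y_{West} − 2y_{North} = 0 ⇒ y_{West} = 69 − 0.5y_{North}.
Solving the two reaction functions simultaneously: (1 − (−0.4)(−0.5))y_{North} = 56 − 0.4·69, so 0.8y_{North} = 28.4 and y_{North} = 35.5.
Then y_{West} = 69 − 0.5·35.5 = 51.25.
Price P = 380 − 2·86.75 = 206.5.
North's profit: (206.5 − 100)·35.5 − 0.5(35.5)² = 3150.625.

3150.625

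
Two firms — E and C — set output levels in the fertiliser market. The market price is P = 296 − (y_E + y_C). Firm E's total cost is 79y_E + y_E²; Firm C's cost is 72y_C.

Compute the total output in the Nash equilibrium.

Firm E's profit: π = y_E(296 − (y_E + y_C)) − 79y_E − y_E².
∂π/∂y_E = 217 − 4y_E − y_C = 0, so y_E = 54.25 − 0.25y_C.
For C: ∂π/∂y_C = 224 − 2y_C − y_E = 0 ⇒ y_C = 112 − 0.5y_E.
Solving the two reaction functions simultaneously: (1 − (−0.25)(−0.5))y_E = 54.25 − 0.25·112, so 0.875y_E = 26.25 and y_E = 30.
Then y_C = 112 − 0.5·30 = 97.
Total output: 30 + 97 = 127.

127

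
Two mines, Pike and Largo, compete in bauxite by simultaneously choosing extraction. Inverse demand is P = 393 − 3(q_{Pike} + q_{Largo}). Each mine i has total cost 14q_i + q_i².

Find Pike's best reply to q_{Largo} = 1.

Mine Pike's profit: π = q_{Pike}(393 − 3(q_{Pike} + q_{Largo})) − 14q_{Pike} − q_{Pike}².
∂π/∂q_{Pike} = 379 − 8q_{Pike} − 3q_{Largo} = 0, so q_{Pike} = 47.375 − 0.375q_{Largo}.
At q_{Largo} = 1: q_{Pike} = 47.375 − 0.375·1 = 47.

47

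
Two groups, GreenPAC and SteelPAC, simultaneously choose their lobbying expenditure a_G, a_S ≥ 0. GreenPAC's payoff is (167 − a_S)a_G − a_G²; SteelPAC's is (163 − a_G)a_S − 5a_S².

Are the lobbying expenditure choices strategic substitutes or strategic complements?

strategic substitutes

Expanding GreenPAC's payoff: 167a_G − a_Sa_G − a_G².
∂π/∂a_G = 167 − a_S − 2a_G = 0, so a_G = 83.5 − 0.5a_S.
The best-response slope da_G/da_S = −0.5 < 0: the reaction function is downward-sloping, so the choices are strategic substitutes.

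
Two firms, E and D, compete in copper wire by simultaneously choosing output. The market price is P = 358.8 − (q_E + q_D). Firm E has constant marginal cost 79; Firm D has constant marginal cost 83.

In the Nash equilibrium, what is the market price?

173.6

Firm E's profit: π = q_E(358.8 − (q_E + q_D)) − 79q_E.
∂π/∂q_E = 279.8 − 2q_E − q_D = 0, so q_E = 139.9 − 0.5q_D.
By the same steps for D: q_D = 137.9 − 0.5q_E.
Substituting the second reaction function into the first: q_E = 139.9 − 0.5(137.9 − 0.5q_E), which gives 0.75q_E = 70.95 ⇒ q_E = 94.6.
Then q_D = 137.9 − 0.5·94.6 = 90.6.
Equilibrium price: P = 358.8 − 185.2 = 173.6.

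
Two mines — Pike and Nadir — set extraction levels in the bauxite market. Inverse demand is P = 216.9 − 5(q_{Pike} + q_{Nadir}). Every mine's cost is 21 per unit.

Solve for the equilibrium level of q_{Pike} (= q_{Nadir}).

13.06

Mine Pike's profit: π = q_{Pike}(216.9 − 5(q_{Pike} + q_{Nadir})) − 21q_{Pike}.
∂π/∂q_{Pike} = 195.9 − 10q_{Pike} − 5q_{Nadir} = 0, so q_{Pike} = 19.59 − 0.5q_{Nadir}.
Setting q_{Pike} = q_{Nadir} in the reaction function: q_{Pike} = 19.59 − 0.5q_{Pike}, so q_{Pike} = 19.59 / 1.5 = 13.06.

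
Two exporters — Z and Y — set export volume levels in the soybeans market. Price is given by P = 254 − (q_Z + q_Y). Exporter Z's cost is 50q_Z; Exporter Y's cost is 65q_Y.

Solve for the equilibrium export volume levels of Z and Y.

73, 58

Exporter Z's profit: π = q_Z(254 − (q_Z + q_Y)) − 50q_Z.
∂π/∂q_Z = 204 − 2q_Z − q_Y = 0, so q_Z = 102 − 0.5q_Y.
By the same steps for Y: q_Y = 94.5 − 0.5q_Z.
Substituting the second reaction function into the first: q_Z = 102 − 0.5(94.5 − 0.5q_Z), which gives 0.75q_Z = 54.75 ⇒ q_Z = 73.
Then q_Y = 94.5 − 0.5·73 = 58.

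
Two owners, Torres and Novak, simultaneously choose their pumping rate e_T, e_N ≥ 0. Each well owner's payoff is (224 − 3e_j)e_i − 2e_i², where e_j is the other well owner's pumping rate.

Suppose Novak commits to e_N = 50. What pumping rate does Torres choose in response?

Torres's payoff is (224 − 3e_N)e_T − 2e_T².
∂π/∂e_T = 224 − 3e_N − 4e_T = 0, so e_T = 56 − 0.75e_N.
At e_N = 50: e_T = 56 − 0.75·50 = 18.5.

18.5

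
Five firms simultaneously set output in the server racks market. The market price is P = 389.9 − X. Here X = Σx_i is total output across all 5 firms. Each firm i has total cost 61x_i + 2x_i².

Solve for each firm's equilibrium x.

32.89

A representative firm's profit is π_i = x_i(389.9 − X) − 61x_i − 2x_i², with X = x_i + Σ_{j≠i} x_j.
First-order condition: 328.9 − 6x_i − Σ_{j≠i} x_j = 0.
Imposing symmetry (x_j = x for all j) turns Σ_{j≠i} x_j into 4x, so 328.9 = 10x and x = 32.89.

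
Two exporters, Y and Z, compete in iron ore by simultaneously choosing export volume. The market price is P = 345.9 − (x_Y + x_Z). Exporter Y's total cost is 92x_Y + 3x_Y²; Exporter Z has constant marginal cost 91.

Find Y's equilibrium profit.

Exporter Y's profit: π = x_Y(345.9 − (x_Y + x_Z)) − 92x_Y − 3x_Y².
∂π/∂x_Y = 253.9 − 8x_Y − x_Z = 0, so x_Y = 31.7375 − 0.125x_Z.
For Z: ∂π/∂x_Z = 254.9 − 2x_Z − x_Y = 0 ⇒ x_Z = 127.45 − 0.5x_Y.
Substituting the second reaction function into the first: x_Y = 31.7375 − 0.125(127.45 − 0.5x_Y), which gives 0.9375x_Y = 2529/160 ⇒ x_Y = 16.86.
Then x_Z = 127.45 − 0.5·16.86 = 119.02.
Price P = 345.9 − 135.88 = 210.02.
Y's profit: (210.02 − 92)·16.86 − 3(16.86)² = 1137.0384.

1137.0384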